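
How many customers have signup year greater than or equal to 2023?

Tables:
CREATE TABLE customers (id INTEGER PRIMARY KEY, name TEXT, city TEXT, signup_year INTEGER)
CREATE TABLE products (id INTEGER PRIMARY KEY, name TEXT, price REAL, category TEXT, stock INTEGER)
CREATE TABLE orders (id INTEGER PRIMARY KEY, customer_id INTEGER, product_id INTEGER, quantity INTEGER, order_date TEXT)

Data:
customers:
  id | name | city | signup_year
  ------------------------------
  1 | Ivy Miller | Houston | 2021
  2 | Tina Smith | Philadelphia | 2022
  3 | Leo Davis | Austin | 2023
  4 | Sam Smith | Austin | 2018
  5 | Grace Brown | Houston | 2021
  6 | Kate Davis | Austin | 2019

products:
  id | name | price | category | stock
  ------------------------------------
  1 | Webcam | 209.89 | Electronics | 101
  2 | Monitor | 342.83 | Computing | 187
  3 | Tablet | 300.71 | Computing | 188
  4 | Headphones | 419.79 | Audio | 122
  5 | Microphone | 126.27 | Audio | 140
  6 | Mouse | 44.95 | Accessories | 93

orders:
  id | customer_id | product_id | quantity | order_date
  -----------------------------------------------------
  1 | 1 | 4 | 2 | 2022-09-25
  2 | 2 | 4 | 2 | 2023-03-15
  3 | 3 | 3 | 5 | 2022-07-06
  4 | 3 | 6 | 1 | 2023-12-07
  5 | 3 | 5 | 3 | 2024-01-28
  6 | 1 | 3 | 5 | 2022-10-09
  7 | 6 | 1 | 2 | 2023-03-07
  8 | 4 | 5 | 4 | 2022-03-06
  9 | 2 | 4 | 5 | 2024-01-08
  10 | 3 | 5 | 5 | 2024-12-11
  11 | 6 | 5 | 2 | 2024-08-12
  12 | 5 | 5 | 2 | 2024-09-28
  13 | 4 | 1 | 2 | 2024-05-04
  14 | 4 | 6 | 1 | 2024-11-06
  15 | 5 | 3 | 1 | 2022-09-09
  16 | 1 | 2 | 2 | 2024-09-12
SELECT COUNT(*) FROM customers WHERE signup_year >= 2023

Execution result:
1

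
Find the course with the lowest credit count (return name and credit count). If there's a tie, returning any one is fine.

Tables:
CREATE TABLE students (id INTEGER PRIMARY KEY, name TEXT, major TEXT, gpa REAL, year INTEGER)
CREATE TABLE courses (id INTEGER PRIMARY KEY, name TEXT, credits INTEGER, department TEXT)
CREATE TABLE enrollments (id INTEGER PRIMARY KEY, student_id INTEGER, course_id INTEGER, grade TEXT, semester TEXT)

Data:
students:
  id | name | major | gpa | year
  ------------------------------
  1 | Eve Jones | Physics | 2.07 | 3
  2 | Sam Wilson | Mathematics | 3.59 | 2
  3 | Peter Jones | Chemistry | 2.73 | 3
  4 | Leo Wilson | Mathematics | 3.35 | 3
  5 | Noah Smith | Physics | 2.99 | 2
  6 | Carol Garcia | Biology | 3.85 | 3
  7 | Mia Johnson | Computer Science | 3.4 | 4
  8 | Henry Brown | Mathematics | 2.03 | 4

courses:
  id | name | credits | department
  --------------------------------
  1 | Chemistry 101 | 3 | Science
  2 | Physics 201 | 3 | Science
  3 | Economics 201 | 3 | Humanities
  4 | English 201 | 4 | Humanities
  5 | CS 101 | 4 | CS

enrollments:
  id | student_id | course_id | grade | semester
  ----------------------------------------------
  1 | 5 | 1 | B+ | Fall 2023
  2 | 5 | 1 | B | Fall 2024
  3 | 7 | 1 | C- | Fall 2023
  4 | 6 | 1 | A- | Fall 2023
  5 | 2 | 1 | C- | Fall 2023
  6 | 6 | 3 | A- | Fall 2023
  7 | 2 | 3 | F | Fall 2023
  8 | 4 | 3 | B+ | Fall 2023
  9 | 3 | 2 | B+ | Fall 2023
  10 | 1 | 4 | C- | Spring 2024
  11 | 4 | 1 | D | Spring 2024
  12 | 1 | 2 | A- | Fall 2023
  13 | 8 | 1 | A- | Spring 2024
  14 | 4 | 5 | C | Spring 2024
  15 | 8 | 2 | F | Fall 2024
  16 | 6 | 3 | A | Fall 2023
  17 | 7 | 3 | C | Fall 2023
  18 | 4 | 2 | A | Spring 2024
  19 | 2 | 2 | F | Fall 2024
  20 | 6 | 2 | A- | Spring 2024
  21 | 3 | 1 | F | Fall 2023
SELECT name, credits FROM courses ORDER BY credits ASC LIMIT 1

Execution result:
name | credits
Chemistry 101 | 3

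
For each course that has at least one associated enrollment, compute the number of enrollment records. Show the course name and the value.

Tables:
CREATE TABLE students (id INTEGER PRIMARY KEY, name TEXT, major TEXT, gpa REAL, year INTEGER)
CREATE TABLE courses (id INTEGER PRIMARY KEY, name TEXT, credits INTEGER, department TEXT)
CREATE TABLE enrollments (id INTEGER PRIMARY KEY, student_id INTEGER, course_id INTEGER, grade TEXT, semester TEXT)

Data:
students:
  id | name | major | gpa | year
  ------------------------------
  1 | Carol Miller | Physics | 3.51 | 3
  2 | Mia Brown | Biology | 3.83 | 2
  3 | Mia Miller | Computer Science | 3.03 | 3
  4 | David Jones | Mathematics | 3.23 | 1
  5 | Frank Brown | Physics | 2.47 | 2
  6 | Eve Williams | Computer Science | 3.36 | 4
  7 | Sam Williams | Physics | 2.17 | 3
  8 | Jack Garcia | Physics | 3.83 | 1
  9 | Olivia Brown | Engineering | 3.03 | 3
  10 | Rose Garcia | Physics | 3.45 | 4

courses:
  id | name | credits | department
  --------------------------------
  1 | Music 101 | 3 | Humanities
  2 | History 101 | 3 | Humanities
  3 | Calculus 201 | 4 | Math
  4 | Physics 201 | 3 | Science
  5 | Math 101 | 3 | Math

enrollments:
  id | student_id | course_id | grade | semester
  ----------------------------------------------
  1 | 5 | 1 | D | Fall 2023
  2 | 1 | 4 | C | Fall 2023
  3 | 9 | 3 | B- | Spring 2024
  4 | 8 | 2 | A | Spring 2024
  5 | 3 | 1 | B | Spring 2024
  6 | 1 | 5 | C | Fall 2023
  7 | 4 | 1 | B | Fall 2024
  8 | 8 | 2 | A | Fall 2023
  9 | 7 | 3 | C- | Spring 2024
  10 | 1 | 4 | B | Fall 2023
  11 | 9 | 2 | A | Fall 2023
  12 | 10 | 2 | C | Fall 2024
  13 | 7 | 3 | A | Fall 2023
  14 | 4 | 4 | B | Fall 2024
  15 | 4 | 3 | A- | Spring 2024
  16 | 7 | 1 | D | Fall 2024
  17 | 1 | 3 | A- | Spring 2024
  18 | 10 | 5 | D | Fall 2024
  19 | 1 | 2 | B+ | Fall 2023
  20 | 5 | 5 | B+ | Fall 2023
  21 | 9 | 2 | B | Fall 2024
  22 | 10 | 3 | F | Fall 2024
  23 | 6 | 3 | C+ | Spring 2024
SELECT p.name, COUNT(*) AS n FROM enrollments c JOIN courses p ON c.course_id = p.id GROUP BY p.id, p.name

Execution result:
name | n
Music 101 | 4
History 101 | 6
Calculus 201 | 7
Physics 201 | 3
Math 101 | 3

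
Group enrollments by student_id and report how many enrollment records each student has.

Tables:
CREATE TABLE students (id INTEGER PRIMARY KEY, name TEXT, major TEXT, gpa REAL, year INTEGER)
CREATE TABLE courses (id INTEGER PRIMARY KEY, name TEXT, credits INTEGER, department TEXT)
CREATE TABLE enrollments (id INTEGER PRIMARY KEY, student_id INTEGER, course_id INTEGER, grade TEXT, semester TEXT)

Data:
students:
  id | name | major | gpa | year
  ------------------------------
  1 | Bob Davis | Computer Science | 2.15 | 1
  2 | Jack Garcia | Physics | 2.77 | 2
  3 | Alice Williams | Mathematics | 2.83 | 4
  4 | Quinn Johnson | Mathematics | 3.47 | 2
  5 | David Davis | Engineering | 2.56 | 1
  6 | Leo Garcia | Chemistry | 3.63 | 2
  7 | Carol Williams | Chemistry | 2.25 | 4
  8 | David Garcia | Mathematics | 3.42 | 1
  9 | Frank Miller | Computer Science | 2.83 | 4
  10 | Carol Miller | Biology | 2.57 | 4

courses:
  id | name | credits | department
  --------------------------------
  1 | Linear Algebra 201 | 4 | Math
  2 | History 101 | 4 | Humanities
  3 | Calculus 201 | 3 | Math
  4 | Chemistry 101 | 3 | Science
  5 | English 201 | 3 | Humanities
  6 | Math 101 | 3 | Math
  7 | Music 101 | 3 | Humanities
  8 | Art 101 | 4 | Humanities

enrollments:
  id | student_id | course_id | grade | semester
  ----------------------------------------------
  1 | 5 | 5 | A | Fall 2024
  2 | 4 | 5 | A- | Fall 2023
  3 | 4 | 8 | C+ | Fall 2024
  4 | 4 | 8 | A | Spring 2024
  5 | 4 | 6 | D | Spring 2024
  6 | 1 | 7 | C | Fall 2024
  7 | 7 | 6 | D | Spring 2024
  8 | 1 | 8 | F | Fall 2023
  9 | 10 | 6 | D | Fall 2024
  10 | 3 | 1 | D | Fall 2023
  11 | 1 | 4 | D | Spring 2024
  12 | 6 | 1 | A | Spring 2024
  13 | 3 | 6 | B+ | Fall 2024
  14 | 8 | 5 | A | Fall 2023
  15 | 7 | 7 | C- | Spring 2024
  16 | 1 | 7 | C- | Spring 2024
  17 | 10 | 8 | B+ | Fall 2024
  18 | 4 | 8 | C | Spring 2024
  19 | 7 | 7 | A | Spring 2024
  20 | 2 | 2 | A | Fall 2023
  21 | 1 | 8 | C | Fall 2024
SELECT student_id, COUNT(*) AS enrollment_count FROM enrollments GROUP BY student_id

Execution result:
student_id | enrollment_count
1 | 5
2 | 1
3 | 2
4 | 5
5 | 1
6 | 1
7 | 3
8 | 1
10 | 2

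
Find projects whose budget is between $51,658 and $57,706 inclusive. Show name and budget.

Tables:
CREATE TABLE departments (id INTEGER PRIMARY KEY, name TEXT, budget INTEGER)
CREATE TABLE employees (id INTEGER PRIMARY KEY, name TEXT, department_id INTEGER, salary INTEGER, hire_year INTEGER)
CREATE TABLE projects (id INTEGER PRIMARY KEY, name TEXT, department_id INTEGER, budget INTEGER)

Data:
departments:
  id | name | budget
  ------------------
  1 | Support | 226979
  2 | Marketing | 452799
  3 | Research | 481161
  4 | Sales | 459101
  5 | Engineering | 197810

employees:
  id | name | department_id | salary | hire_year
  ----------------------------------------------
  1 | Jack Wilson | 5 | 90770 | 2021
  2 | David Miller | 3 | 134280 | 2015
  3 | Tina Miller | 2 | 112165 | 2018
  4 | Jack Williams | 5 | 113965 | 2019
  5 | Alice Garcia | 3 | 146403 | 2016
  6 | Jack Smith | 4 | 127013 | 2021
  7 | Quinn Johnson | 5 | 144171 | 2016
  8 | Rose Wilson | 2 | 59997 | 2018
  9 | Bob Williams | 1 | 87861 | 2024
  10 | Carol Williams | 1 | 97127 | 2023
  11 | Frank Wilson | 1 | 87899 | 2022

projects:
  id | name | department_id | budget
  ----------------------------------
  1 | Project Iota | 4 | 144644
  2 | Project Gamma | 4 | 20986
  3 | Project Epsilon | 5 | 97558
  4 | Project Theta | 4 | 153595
SELECT name, budget FROM projects WHERE budget BETWEEN 51658 AND 57706

Execution result:
(no rows)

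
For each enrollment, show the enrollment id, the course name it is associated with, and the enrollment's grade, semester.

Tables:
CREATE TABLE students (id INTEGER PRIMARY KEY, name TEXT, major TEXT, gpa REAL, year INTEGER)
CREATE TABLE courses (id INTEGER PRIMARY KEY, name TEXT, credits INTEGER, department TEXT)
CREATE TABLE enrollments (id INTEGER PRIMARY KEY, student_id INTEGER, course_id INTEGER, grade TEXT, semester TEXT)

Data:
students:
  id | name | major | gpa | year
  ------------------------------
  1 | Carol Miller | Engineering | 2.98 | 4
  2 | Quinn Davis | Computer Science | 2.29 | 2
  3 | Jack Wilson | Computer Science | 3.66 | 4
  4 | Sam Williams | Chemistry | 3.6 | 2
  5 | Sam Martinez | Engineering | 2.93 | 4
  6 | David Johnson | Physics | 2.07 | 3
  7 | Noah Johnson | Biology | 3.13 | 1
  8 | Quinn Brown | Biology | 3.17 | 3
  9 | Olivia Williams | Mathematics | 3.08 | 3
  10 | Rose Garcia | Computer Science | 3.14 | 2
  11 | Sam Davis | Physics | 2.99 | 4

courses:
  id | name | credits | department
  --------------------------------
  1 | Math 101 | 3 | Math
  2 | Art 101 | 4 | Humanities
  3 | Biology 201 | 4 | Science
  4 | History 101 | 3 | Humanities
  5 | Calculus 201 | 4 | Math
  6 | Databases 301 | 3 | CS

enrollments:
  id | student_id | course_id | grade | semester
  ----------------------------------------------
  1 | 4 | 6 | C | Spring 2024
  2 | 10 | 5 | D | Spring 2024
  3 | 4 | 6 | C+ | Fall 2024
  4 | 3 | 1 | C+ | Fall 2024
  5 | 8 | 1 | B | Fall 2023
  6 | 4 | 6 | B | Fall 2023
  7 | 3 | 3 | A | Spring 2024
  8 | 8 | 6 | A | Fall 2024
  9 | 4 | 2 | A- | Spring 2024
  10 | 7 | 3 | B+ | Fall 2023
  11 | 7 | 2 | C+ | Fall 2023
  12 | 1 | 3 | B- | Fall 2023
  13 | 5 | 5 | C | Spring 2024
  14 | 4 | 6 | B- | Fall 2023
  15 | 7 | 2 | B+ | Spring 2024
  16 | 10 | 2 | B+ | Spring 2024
SELECT c.id, p.name AS course, c.grade, c.semester FROM enrollments c JOIN courses p ON c.course_id = p.id

Execution result:
id | course | grade | semester
1 | Databases 301 | C | Spring 2024
2 | Calculus 201 | D | Spring 2024
3 | Databases 301 | C+ | Fall 2024
4 | Math 101 | C+ | Fall 2024
5 | Math 101 | B | Fall 2023
6 | Databases 301 | B | Fall 2023
7 | Biology 201 | A | Spring 2024
8 | Databases 301 | A | Fall 2024
9 | Art 101 | A- | Spring 2024
10 | Biology 201 | B+ | Fall 2023
11 | Art 101 | C+ | Fall 2023
12 | Biology 201 | B- | Fall 2023
13 | Calculus 201 | C | Spring 2024
14 | Databases 301 | B- | Fall 2023
15 | Art 101 | B+ | Spring 2024
16 | Art 101 | B+ | Spring 2024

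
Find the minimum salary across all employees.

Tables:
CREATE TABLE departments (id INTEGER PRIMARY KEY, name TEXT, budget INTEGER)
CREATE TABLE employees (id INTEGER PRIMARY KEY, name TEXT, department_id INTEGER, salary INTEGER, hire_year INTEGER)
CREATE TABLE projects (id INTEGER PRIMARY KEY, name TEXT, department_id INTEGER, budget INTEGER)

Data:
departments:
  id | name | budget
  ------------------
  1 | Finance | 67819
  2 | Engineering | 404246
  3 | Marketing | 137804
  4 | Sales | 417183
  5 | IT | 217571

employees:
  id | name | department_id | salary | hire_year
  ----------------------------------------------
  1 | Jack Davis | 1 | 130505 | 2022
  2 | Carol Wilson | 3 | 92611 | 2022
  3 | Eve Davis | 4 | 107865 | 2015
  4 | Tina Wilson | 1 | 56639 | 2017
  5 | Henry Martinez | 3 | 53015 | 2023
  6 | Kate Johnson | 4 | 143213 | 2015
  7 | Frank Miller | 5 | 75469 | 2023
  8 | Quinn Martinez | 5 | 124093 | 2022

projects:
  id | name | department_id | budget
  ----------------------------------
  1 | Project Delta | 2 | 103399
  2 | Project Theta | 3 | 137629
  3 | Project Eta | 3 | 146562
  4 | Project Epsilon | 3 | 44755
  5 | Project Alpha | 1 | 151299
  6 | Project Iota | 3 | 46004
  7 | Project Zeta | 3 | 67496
SELECT MIN(salary) FROM employees

Execution result:
53015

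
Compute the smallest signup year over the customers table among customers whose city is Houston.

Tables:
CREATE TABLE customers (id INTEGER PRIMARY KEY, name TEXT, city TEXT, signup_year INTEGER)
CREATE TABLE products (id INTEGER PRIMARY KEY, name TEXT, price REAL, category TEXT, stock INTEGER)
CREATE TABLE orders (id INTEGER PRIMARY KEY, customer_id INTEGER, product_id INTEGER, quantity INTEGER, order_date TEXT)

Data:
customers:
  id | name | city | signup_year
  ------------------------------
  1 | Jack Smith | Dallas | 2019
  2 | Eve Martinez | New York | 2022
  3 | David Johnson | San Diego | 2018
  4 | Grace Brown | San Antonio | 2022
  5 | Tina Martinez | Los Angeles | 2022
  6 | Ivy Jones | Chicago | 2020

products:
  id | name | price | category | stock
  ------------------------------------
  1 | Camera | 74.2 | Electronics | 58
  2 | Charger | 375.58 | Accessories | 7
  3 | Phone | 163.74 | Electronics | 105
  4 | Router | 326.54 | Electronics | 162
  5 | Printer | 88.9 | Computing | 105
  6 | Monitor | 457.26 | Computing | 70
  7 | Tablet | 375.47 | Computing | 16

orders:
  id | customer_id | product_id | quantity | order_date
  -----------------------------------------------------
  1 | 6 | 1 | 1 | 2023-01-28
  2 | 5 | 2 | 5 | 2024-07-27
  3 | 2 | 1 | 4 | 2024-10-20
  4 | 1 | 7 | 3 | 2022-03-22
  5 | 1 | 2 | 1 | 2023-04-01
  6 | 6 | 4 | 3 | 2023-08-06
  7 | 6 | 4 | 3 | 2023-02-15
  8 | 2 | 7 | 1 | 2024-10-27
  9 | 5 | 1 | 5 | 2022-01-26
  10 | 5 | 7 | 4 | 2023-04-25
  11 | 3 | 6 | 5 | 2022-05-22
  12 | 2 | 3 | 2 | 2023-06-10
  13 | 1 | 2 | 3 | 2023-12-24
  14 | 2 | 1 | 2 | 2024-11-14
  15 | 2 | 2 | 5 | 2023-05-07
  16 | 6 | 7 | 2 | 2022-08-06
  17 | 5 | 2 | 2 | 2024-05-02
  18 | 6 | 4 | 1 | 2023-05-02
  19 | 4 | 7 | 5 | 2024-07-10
SELECT MIN(signup_year) FROM customers WHERE city = 'Houston'

Execution result:
NULL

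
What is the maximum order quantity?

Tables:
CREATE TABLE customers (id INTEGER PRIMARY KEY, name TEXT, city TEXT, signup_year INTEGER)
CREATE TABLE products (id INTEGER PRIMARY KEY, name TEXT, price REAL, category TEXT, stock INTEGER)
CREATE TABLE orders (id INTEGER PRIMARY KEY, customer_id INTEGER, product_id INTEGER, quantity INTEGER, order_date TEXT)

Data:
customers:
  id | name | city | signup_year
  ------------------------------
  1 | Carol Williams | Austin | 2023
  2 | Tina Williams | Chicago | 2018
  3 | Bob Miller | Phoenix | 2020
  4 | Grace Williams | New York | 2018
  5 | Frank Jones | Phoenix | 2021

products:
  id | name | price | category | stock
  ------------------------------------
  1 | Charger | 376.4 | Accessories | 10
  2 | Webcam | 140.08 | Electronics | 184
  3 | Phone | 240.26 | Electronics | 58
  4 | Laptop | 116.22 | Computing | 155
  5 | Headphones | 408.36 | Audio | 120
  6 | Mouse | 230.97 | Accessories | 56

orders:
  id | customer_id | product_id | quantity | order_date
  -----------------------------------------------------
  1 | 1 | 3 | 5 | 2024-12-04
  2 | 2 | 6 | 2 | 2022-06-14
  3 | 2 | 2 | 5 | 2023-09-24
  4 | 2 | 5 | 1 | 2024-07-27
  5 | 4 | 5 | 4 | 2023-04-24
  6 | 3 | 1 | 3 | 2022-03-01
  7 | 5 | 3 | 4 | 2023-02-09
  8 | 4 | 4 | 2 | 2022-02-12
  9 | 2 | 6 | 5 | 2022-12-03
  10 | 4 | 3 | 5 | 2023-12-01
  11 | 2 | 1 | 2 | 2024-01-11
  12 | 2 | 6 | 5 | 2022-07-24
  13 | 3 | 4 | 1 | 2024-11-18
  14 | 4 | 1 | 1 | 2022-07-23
SELECT MAX(quantity) FROM orders

Execution result:
5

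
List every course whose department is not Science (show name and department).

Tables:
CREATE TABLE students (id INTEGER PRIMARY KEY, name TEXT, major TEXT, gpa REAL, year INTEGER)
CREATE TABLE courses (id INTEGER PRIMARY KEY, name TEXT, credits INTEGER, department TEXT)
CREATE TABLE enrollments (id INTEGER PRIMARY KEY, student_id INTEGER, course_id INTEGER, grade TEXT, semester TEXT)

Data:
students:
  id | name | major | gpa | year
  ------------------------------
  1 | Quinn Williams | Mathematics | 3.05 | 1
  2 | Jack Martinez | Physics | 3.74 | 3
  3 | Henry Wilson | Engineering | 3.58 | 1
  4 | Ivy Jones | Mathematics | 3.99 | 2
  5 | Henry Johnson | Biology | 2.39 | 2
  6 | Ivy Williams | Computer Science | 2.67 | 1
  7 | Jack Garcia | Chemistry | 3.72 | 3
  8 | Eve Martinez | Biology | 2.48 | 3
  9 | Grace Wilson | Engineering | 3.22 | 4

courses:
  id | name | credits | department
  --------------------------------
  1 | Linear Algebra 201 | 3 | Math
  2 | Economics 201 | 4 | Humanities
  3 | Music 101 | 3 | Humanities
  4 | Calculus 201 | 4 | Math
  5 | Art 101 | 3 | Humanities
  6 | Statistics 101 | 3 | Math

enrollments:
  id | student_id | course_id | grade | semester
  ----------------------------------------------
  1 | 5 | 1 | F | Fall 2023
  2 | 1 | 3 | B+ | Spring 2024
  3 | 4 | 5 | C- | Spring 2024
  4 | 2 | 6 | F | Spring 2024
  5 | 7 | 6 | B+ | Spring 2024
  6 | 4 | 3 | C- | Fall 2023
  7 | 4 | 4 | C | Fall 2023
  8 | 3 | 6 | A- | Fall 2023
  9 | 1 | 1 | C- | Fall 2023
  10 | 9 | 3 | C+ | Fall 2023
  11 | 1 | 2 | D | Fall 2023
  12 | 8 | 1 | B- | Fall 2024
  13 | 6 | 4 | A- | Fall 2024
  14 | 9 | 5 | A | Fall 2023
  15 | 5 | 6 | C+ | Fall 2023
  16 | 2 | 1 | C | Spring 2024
SELECT name, department FROM courses WHERE department <> 'Science'

Execution result:
name | department
Linear Algebra 201 | Math
Economics 201 | Humanities
Music 101 | Humanities
Calculus 201 | Math
Art 101 | Humanities
Statistics 101 | Math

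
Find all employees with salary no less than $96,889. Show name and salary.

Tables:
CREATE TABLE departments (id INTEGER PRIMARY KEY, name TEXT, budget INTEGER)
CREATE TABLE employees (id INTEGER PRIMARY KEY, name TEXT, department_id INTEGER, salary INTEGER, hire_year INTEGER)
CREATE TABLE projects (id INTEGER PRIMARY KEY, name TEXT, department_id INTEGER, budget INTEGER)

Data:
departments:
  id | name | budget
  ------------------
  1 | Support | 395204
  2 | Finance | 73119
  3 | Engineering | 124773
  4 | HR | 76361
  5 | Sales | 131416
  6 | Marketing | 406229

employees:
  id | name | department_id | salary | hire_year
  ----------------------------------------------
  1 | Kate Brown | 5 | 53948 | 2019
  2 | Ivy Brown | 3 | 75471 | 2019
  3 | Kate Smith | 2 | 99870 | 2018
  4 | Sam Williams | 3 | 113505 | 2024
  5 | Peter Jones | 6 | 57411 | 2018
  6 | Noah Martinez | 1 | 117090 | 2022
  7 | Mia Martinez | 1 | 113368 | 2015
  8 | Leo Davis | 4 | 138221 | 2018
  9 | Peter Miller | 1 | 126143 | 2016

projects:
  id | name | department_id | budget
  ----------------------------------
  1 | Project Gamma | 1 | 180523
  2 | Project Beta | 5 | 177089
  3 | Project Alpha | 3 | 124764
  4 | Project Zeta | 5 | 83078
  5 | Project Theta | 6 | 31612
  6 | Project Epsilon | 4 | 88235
SELECT name, salary FROM employees WHERE salary >= 96889

Execution result:
name | salary
Kate Smith | 99870
Sam Williams | 113505
Noah Martinez | 117090
Mia Martinez | 113368
Leo Davis | 138221
Peter Miller | 126143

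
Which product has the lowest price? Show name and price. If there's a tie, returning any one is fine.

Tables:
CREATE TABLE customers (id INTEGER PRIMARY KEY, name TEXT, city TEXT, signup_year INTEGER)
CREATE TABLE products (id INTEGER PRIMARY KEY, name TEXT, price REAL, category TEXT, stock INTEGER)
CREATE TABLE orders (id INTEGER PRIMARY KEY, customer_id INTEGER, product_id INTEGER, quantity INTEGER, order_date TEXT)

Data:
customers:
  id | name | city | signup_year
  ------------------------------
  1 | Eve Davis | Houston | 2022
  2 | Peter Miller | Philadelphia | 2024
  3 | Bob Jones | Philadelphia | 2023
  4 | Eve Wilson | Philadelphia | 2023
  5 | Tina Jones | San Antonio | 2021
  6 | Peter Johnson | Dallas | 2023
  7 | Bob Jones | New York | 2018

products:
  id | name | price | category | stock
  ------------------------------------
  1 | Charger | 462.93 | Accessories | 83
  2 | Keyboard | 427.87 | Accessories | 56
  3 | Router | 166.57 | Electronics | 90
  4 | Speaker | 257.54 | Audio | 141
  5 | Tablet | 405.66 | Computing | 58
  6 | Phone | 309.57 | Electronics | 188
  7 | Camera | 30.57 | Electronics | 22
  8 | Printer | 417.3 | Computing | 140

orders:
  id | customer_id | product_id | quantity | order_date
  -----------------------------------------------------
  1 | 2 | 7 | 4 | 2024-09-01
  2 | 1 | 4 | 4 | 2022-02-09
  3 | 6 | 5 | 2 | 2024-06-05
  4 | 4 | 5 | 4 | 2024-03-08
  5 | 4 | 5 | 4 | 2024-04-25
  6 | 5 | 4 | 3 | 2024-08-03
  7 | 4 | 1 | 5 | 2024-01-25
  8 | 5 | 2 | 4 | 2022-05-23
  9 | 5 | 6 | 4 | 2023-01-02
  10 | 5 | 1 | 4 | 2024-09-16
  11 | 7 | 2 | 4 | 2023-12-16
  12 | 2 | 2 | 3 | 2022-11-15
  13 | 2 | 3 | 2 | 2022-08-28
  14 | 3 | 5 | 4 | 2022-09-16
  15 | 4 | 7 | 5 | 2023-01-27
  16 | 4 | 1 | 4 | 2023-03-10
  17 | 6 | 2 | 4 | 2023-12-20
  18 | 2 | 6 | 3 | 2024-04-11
SELECT name, price FROM products ORDER BY price ASC LIMIT 1

Execution result:
name | price
Camera | 30.57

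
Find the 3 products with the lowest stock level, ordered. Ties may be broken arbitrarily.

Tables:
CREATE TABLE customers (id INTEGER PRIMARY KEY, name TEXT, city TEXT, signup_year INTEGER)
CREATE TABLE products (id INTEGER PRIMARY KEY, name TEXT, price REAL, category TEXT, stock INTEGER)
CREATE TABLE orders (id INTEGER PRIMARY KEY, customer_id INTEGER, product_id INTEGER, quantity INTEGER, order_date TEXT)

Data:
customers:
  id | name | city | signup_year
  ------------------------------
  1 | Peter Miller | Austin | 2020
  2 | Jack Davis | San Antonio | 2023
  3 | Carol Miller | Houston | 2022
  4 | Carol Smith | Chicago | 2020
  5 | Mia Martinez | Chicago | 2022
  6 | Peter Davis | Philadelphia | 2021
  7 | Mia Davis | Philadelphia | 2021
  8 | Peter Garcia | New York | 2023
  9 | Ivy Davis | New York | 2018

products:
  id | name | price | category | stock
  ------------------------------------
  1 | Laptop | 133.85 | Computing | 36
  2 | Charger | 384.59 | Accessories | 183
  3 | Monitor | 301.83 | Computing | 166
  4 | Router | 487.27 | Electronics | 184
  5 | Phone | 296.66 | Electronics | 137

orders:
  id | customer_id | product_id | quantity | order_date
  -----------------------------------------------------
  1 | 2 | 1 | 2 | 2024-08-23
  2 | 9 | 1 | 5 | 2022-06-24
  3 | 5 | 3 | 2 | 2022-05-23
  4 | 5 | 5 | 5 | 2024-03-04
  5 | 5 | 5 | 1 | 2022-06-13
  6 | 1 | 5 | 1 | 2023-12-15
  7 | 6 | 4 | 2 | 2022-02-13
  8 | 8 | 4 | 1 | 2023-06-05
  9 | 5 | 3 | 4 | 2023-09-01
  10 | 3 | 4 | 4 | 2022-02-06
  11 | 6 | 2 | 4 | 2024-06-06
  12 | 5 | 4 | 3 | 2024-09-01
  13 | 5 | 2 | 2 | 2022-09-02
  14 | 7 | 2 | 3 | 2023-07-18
SELECT name, stock FROM products ORDER BY stock ASC LIMIT 3

Execution result:
name | stock
Laptop | 36
Phone | 137
Monitor | 166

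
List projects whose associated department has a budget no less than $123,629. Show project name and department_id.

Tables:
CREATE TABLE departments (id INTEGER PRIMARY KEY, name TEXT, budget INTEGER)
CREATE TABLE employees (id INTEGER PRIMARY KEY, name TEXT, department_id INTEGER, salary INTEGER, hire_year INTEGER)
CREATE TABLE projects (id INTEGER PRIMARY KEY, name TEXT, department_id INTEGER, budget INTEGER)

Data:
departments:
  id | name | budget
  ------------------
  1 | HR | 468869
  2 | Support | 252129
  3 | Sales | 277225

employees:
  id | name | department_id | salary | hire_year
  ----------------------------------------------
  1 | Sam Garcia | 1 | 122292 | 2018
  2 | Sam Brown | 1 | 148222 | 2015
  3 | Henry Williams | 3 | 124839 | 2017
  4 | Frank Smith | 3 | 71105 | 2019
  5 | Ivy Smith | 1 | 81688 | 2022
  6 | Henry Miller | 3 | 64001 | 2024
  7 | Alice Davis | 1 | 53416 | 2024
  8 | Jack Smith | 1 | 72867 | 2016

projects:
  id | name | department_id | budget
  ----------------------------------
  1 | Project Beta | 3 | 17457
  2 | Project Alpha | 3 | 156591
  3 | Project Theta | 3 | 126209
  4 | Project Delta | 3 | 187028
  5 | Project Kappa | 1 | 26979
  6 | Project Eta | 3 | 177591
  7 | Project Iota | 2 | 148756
SELECT name, department_id FROM projects WHERE department_id IN (SELECT id FROM departments WHERE budget >= 123629)

Execution result:
name | department_id
Project Beta | 3
Project Alpha | 3
Project Theta | 3
Project Delta | 3
Project Kappa | 1
Project Eta | 3
Project Iota | 2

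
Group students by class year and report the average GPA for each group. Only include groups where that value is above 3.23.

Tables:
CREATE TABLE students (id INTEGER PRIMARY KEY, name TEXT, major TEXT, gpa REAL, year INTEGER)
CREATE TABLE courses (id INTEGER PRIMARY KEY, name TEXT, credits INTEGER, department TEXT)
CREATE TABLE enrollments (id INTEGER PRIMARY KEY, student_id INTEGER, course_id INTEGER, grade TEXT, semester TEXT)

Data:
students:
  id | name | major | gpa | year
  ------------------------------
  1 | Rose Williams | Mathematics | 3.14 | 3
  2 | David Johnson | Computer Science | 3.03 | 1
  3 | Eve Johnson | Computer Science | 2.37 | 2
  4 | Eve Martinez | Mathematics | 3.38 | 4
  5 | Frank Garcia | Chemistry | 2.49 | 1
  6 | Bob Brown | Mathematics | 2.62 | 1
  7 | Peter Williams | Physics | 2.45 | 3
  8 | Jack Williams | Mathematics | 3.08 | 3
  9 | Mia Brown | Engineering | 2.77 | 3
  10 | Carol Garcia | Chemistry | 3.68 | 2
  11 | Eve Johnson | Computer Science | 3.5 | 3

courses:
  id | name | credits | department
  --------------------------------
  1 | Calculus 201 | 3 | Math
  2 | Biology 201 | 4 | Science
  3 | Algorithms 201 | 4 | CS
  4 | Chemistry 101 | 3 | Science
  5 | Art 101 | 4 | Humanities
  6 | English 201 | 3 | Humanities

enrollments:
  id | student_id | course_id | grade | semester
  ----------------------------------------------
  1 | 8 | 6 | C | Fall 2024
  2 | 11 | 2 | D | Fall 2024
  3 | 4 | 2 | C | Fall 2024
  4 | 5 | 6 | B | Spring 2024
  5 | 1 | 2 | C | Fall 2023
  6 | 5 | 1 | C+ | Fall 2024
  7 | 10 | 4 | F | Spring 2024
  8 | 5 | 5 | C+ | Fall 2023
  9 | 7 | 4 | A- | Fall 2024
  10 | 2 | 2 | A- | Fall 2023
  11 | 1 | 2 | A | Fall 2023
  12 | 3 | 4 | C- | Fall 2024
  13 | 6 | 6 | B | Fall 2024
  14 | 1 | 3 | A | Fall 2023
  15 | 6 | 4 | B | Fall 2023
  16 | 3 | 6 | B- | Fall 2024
SELECT year, AVG(gpa) AS avg_gpa FROM students GROUP BY year HAVING AVG(gpa) > 3.23

Execution result:
year | avg_gpa
4 | 3.38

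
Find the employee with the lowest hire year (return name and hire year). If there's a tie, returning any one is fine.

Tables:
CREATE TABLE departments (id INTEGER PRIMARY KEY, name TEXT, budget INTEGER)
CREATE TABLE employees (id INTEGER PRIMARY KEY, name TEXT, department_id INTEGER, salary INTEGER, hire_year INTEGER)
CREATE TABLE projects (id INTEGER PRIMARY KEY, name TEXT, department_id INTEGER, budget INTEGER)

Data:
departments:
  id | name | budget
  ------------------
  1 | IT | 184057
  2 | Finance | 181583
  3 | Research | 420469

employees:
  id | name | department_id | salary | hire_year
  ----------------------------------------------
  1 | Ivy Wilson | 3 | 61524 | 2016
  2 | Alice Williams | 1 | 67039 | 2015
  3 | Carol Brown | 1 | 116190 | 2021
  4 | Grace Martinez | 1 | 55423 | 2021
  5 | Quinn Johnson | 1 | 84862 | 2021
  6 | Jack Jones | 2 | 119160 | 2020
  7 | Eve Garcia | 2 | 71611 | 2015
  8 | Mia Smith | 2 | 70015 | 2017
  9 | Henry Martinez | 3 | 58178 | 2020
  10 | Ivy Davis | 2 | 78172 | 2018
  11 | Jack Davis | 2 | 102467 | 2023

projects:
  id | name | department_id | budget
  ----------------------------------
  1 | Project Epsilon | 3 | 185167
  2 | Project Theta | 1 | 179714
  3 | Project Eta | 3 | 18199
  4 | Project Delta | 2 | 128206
SELECT name, hire_year FROM employees ORDER BY hire_year ASC LIMIT 1

Execution result:
name | hire_year
Alice Williams | 2015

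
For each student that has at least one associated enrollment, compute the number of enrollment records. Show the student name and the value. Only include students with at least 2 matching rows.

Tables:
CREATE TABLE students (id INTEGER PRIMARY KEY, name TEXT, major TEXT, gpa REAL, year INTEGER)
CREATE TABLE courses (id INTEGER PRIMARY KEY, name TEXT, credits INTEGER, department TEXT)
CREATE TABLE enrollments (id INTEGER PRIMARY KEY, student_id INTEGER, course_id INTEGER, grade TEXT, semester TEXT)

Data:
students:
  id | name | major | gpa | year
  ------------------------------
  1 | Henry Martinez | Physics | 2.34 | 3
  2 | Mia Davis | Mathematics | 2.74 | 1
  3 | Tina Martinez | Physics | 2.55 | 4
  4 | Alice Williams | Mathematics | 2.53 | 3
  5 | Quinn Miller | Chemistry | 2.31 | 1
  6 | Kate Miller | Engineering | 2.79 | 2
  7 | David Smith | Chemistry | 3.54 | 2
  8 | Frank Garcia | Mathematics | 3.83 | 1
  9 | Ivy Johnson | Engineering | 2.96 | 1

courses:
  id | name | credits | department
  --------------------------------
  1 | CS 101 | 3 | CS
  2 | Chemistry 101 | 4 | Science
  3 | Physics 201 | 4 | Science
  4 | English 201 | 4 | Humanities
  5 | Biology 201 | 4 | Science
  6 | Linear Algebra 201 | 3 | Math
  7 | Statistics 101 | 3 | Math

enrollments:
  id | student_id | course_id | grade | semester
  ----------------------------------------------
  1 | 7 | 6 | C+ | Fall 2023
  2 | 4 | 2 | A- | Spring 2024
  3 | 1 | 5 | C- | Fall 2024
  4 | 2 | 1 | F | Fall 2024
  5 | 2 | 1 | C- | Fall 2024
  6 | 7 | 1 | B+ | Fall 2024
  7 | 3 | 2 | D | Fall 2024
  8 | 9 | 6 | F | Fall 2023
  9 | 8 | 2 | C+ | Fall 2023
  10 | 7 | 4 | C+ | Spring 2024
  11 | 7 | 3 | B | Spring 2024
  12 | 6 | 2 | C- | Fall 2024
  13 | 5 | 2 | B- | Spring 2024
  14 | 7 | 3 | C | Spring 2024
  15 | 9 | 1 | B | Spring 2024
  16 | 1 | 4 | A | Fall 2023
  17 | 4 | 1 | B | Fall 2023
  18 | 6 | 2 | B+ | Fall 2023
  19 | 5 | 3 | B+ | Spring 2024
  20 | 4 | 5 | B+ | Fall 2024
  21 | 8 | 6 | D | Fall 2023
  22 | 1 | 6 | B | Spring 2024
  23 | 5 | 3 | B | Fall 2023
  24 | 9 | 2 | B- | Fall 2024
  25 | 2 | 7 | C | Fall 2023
SELECT p.name, COUNT(*) AS n FROM enrollments c JOIN students p ON c.student_id = p.id GROUP BY p.id, p.name HAVING COUNT(*) >= 2

Execution result:
name | n
Henry Martinez | 3
Mia Davis | 3
Alice Williams | 3
Quinn Miller | 3
Kate Miller | 2
David Smith | 5
Frank Garcia | 2
Ivy Johnson | 3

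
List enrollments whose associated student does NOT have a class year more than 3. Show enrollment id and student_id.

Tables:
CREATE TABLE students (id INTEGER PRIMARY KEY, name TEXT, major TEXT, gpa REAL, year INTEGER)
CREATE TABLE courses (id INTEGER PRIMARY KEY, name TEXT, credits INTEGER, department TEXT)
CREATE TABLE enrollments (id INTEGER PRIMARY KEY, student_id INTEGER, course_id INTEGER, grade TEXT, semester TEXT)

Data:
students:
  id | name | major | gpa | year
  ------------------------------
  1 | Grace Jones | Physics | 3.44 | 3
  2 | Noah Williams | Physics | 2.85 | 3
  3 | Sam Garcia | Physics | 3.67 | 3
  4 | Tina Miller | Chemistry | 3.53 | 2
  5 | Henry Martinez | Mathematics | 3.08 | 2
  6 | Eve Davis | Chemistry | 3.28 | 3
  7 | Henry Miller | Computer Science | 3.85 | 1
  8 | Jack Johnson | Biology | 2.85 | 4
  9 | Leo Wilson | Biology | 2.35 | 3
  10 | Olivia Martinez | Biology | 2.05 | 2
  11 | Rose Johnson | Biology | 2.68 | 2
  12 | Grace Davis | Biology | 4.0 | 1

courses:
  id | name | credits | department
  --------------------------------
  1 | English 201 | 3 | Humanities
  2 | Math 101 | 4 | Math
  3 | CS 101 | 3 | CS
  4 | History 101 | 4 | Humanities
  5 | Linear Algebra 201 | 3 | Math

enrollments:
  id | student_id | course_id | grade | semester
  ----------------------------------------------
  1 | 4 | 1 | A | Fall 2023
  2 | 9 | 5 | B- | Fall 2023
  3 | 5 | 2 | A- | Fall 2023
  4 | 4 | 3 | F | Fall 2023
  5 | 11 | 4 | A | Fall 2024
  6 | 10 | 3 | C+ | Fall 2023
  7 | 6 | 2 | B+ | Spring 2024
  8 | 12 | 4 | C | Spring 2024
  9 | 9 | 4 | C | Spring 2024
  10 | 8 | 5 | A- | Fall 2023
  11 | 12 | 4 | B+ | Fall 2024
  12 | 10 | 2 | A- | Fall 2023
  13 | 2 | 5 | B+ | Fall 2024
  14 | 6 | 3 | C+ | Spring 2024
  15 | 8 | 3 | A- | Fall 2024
SELECT id, student_id FROM enrollments WHERE student_id NOT IN (SELECT id FROM students WHERE year > 3)

Execution result:
id | student_id
1 | 4
2 | 9
3 | 5
4 | 4
5 | 11
6 | 10
7 | 6
8 | 12
9 | 9
11 | 12
12 | 10
13 | 2
14 | 6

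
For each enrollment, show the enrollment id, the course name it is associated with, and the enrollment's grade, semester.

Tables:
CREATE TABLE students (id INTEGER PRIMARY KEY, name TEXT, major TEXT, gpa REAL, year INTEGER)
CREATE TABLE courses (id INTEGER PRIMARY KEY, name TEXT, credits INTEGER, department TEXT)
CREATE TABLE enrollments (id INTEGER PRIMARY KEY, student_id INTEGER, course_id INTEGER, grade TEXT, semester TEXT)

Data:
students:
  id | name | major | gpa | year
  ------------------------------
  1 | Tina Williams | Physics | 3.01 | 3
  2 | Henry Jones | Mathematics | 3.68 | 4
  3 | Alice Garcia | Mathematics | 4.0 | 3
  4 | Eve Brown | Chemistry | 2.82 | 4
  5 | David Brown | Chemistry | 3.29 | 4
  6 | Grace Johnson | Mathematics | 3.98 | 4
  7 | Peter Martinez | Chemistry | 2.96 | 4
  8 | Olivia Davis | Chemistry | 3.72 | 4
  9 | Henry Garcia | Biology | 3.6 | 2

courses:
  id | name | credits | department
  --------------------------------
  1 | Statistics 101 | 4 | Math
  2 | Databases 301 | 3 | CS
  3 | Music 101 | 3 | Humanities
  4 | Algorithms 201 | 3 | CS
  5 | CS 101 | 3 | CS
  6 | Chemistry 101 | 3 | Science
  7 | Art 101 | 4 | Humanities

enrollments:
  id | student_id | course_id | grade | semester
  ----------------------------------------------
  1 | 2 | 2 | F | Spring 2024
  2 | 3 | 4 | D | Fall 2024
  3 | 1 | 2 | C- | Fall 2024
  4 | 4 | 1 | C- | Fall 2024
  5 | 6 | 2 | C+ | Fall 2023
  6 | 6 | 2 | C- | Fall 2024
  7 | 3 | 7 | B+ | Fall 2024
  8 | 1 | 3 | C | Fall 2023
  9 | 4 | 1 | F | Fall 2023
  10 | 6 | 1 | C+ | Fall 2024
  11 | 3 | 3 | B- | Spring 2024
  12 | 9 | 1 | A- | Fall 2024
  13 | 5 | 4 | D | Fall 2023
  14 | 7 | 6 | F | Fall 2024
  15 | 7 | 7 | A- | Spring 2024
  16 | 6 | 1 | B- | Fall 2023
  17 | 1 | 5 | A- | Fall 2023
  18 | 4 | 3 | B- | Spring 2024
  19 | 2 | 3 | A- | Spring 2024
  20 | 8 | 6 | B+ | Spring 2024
SELECT c.id, p.name AS course, c.grade, c.semester FROM enrollments c JOIN courses p ON c.course_id = p.id

Execution result:
id | course | grade | semester
1 | Databases 301 | F | Spring 2024
2 | Algorithms 201 | D | Fall 2024
3 | Databases 301 | C- | Fall 2024
4 | Statistics 101 | C- | Fall 2024
5 | Databases 301 | C+ | Fall 2023
6 | Databases 301 | C- | Fall 2024
7 | Art 101 | B+ | Fall 2024
8 | Music 101 | C | Fall 2023
9 | Statistics 101 | F | Fall 2023
10 | Statistics 101 | C+ | Fall 2024
11 | Music 101 | B- | Spring 2024
12 | Statistics 101 | A- | Fall 2024
13 | Algorithms 201 | D | Fall 2023
14 | Chemistry 101 | F | Fall 2024
15 | Art 101 | A- | Spring 2024
16 | Statistics 101 | B- | Fall 2023
17 | CS 101 | A- | Fall 2023
18 | Music 101 | B- | Spring 2024
19 | Music 101 | A- | Spring 2024
20 | Chemistry 101 | B+ | Spring 2024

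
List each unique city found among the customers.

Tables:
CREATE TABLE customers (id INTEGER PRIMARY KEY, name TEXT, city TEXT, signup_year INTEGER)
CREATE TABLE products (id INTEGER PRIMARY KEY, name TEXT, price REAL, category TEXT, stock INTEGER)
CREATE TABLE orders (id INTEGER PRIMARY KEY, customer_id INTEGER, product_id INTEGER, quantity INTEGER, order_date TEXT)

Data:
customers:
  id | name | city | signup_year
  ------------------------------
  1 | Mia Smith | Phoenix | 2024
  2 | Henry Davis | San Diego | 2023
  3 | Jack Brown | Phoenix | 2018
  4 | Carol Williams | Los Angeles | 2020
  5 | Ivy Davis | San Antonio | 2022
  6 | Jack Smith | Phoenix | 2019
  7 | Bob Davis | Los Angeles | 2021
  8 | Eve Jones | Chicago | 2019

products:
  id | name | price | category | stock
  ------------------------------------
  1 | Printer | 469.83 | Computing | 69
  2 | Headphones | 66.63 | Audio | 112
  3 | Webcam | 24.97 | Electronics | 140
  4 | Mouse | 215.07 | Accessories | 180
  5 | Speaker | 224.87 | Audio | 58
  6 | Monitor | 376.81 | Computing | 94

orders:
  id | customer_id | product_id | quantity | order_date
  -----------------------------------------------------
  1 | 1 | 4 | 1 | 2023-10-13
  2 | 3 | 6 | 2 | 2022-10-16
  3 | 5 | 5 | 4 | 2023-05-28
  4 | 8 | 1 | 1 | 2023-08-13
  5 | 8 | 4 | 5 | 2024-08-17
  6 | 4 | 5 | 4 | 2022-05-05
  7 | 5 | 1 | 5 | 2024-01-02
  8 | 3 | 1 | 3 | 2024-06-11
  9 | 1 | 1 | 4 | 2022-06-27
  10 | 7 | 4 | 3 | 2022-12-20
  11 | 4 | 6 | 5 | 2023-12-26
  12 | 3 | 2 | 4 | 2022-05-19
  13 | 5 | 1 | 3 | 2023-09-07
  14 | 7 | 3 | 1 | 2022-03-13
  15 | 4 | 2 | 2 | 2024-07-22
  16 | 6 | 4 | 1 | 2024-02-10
SELECT DISTINCT city FROM customers

Execution result:
city
Phoenix
San Diego
Los Angeles
San Antonio
Chicago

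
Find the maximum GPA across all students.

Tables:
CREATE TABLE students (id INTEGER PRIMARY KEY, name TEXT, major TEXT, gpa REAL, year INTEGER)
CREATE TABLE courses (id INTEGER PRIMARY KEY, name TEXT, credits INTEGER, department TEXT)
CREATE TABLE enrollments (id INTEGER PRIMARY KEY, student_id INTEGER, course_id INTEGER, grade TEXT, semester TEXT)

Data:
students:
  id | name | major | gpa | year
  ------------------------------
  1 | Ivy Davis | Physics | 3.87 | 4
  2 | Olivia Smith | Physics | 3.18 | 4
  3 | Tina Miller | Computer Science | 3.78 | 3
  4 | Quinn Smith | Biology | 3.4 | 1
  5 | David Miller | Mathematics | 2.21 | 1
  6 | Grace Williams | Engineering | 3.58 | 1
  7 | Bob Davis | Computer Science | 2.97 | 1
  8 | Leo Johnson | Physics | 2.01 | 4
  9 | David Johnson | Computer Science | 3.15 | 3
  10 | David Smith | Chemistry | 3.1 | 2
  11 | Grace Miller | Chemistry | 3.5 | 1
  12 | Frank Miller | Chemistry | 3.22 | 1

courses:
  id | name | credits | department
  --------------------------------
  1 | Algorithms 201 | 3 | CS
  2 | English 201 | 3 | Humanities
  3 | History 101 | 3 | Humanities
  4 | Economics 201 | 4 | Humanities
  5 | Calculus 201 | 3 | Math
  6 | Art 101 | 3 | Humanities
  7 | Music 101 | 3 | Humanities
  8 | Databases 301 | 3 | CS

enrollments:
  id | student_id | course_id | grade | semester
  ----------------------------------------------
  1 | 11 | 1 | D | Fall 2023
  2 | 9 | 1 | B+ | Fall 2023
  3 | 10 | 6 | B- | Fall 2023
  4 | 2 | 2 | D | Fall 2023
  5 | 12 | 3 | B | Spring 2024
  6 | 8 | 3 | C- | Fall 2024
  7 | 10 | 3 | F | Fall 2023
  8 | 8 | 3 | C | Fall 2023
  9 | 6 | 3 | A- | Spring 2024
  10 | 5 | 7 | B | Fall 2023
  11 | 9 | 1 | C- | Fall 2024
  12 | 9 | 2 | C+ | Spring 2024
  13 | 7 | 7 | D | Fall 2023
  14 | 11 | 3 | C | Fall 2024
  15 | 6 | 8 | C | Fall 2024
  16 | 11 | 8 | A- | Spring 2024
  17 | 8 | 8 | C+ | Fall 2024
SELECT MAX(gpa) FROM students

Execution result:
3.87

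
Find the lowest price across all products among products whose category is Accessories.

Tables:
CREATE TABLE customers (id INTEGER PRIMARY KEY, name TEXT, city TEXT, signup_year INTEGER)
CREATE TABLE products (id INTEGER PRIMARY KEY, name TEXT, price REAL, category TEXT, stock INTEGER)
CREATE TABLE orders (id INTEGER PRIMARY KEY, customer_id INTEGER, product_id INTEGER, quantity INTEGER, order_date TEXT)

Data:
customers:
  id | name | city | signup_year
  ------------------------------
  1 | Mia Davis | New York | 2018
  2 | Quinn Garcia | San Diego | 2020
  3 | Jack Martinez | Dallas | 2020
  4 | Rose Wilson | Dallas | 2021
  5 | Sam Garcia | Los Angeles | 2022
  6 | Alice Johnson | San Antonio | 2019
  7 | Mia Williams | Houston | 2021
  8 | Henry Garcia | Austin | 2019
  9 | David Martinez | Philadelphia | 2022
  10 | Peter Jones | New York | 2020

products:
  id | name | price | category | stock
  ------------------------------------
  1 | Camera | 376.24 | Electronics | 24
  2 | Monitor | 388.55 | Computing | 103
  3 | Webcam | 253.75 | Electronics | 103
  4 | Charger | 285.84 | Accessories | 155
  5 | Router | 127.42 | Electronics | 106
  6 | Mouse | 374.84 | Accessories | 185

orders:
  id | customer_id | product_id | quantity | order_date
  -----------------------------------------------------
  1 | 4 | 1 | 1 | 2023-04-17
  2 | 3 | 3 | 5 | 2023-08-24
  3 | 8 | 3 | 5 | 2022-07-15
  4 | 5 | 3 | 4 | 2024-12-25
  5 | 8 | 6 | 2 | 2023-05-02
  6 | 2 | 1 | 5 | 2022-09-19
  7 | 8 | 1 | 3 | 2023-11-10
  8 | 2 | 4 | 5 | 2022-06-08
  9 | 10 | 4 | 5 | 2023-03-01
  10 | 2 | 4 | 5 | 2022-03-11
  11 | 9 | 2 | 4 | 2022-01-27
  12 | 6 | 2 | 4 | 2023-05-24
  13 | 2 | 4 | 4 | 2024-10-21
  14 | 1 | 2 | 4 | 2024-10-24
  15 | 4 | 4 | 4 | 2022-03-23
SELECT MIN(price) FROM products WHERE category = 'Accessories'

Execution result:
285.84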